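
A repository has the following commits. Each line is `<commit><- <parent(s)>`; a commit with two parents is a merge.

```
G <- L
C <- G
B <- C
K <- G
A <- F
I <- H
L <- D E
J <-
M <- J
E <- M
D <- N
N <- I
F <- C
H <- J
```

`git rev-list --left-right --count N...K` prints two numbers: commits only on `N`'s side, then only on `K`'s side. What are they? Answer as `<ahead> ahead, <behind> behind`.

Reachable from N: {H, I, J, N}.
Reachable from K: {D, E, G, H, I, J, K, L, M, N}.
Only in N's history (ahead): {} — 0.
Only in K's history (behind): {D, E, G, K, L, M} — 6.

0 ahead, 6 behind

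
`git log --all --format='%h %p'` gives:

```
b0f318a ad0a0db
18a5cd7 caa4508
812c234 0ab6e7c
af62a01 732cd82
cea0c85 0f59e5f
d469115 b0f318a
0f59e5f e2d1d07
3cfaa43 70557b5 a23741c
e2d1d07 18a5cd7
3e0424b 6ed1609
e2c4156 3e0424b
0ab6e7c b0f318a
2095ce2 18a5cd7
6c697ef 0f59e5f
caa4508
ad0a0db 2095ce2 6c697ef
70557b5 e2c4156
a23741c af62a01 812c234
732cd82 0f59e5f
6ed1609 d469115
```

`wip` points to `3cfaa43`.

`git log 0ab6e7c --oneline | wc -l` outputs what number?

Walking parent pointers from 0ab6e7c: reachable set = {0ab6e7c, 0f59e5f, 18a5cd7, 2095ce2, 6c697ef, ad0a0db, b0f318a, caa4508, e2d1d07}.
That is 9 commits.

9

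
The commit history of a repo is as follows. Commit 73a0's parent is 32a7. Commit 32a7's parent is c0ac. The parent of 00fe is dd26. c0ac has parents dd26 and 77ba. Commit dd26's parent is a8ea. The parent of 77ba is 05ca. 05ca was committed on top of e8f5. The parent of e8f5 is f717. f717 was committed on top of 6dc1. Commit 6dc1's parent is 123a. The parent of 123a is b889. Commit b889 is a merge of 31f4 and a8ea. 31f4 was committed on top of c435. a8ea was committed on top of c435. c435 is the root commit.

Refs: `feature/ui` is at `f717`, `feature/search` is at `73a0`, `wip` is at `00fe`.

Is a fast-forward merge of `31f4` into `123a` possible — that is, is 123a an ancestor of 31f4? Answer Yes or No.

A fast-forward from 123a to 31f4 is possible iff 123a is an ancestor of 31f4.
Ancestors of 31f4: {31f4, c435}.
123a is not among them, so fast-forward is not possible.

No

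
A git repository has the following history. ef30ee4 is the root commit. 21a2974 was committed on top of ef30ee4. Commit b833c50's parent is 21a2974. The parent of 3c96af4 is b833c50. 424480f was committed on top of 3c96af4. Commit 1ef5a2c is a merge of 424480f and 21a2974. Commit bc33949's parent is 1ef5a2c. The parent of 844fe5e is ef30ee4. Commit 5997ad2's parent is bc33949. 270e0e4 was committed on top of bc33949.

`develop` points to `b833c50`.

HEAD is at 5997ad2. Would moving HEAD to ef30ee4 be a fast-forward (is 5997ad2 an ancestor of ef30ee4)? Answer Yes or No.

A fast-forward from 5997ad2 to ef30ee4 is possible iff 5997ad2 is an ancestor of ef30ee4.
Ancestors of ef30ee4: {ef30ee4}.
5997ad2 is not among them, so fast-forward is not possible.

No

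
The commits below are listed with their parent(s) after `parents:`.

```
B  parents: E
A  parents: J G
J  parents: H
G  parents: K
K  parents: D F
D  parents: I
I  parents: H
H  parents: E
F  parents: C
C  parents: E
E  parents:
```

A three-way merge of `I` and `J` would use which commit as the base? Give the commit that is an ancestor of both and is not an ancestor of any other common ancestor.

Ancestors of I: {E, H, I}.
Ancestors of J: {E, H, J}.
Common ancestors: {E, H}.
Among these, H is not an ancestor of any other common ancestor — it is the merge base.

H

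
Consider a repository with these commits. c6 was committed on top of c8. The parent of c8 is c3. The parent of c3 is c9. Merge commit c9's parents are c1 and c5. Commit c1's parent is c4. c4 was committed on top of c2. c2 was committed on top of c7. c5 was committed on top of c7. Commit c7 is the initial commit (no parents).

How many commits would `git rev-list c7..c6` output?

Reachable from c6: {c1, c2, c3, c4, c5, c6, c7, c8, c9}.
Reachable from c7: {c7}.
In c6's history but not c7's: {c1, c2, c3, c4, c5, c6, c8, c9} — 8 commits.

8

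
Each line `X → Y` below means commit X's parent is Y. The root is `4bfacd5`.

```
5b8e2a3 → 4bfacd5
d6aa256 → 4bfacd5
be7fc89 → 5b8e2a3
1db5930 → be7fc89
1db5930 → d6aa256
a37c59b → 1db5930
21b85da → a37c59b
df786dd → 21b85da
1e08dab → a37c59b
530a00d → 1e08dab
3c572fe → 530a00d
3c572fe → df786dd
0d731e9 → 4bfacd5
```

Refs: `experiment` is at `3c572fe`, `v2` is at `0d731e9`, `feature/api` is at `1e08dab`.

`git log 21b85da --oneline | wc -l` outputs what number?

Walking parent pointers from 21b85da: reachable set = {1db5930, 21b85da, 4bfacd5, 5b8e2a3, a37c59b, be7fc89, d6aa256}.
That is 7 commits.

7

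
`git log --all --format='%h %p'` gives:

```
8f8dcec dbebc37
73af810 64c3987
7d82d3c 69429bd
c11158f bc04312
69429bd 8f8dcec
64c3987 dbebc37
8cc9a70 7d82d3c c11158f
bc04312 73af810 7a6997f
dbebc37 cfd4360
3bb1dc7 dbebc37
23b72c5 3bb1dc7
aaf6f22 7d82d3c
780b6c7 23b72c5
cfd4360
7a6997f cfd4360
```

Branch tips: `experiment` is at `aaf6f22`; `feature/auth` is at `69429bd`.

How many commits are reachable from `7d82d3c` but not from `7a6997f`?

4

Reachable from 7d82d3c: {69429bd, 7d82d3c, 8f8dcec, cfd4360, dbebc37}.
Reachable from 7a6997f: {7a6997f, cfd4360}.
In 7d82d3c's history but not 7a6997f's: {69429bd, 7d82d3c, 8f8dcec, dbebc37} — 4 commits.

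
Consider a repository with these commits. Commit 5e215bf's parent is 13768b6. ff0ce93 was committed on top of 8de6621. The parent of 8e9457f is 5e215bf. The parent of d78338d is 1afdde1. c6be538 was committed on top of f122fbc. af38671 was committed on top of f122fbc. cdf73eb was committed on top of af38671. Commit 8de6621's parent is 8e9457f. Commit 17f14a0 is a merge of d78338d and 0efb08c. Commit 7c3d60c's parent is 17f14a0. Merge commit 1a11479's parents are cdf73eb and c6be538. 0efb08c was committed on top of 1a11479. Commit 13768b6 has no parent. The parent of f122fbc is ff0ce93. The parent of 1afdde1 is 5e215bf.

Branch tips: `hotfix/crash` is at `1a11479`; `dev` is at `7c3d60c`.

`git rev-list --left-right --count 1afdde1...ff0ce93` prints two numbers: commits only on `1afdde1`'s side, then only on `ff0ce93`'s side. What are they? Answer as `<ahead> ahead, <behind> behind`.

1 ahead, 3 behind

Reachable from 1afdde1: {13768b6, 1afdde1, 5e215bf}.
Reachable from ff0ce93: {13768b6, 5e215bf, 8de6621, 8e9457f, ff0ce93}.
Only in 1afdde1's history (ahead): {1afdde1} — 1.
Only in ff0ce93's history (behind): {8de6621, 8e9457f, ff0ce93} — 3.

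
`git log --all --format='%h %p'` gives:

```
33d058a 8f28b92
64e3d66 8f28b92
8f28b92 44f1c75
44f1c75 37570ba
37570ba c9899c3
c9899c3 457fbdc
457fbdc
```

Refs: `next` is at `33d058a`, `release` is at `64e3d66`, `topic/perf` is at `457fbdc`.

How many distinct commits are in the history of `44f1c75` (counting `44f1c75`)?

4

Walking parent pointers from 44f1c75: reachable set = {37570ba, 44f1c75, 457fbdc, c9899c3}.
That is 4 commits.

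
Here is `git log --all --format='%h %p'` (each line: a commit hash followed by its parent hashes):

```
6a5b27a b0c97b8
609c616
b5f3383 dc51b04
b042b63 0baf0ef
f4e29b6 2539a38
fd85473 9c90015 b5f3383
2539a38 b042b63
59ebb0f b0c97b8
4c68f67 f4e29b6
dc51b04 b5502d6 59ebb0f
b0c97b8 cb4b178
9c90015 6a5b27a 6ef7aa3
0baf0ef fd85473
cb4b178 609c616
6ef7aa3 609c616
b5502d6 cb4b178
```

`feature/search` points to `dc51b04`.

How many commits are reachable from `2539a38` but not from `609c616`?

Reachable from 2539a38: {0baf0ef, 2539a38, 59ebb0f, 609c616, 6a5b27a, 6ef7aa3, 9c90015, b042b63, b0c97b8, b5502d6, b5f3383, cb4b178, dc51b04, fd85473}.
Reachable from 609c616: {609c616}.
In 2539a38's history but not 609c616's: {0baf0ef, 2539a38, 59ebb0f, 6a5b27a, 6ef7aa3, 9c90015, b042b63, b0c97b8, b5502d6, b5f3383, cb4b178, dc51b04, fd85473} — 13 commits.

13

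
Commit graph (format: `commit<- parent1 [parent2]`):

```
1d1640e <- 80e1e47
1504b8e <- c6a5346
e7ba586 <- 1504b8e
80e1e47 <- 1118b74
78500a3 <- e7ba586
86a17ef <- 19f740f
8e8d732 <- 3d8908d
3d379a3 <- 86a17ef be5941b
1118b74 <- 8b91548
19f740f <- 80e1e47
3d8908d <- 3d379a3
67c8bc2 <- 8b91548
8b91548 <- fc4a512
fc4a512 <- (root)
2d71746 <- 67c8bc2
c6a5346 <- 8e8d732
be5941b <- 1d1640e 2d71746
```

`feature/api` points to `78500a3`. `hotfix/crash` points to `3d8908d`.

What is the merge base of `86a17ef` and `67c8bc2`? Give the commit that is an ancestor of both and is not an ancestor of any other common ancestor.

8b91548

Ancestors of 86a17ef: {1118b74, 19f740f, 80e1e47, 86a17ef, 8b91548, fc4a512}.
Ancestors of 67c8bc2: {67c8bc2, 8b91548, fc4a512}.
Common ancestors: {8b91548, fc4a512}.
Among these, 8b91548 is not an ancestor of any other common ancestor — it is the merge base.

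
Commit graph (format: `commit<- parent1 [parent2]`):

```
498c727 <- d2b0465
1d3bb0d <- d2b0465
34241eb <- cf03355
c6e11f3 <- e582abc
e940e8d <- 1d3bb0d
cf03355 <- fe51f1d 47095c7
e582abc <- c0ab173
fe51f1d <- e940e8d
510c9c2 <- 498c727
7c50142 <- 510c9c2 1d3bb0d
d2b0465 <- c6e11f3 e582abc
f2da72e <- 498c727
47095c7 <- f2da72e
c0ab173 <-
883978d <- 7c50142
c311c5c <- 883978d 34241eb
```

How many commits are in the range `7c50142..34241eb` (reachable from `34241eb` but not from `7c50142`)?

Reachable from 34241eb: {1d3bb0d, 34241eb, 47095c7, 498c727, c0ab173, c6e11f3, cf03355, d2b0465, e582abc, e940e8d, f2da72e, fe51f1d}.
Reachable from 7c50142: {1d3bb0d, 498c727, 510c9c2, 7c50142, c0ab173, c6e11f3, d2b0465, e582abc}.
In 34241eb's history but not 7c50142's: {34241eb, 47095c7, cf03355, e940e8d, f2da72e, fe51f1d} — 6 commits.

6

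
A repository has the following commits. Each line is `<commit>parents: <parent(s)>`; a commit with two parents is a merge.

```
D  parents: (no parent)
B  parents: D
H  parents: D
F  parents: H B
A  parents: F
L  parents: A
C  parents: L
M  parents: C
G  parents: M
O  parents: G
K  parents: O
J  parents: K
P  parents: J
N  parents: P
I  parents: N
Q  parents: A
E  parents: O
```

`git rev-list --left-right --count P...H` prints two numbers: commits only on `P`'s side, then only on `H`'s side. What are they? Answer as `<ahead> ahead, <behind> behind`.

11 ahead, 0 behind

Reachable from P: {A, B, C, D, F, G, H, J, K, L, M, O, P}.
Reachable from H: {D, H}.
Only in P's history (ahead): {A, B, C, F, G, J, K, L, M, O, P} — 11.
Only in H's history (behind): {} — 0.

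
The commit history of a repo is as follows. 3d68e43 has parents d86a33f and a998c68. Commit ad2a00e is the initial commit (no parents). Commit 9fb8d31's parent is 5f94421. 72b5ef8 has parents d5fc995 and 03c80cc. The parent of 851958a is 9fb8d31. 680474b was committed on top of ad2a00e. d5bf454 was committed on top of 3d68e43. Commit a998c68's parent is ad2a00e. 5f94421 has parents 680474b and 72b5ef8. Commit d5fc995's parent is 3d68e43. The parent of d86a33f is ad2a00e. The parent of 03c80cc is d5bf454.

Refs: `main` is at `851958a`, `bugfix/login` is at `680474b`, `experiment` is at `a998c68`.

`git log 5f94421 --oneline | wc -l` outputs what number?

Walking parent pointers from 5f94421: reachable set = {03c80cc, 3d68e43, 5f94421, 680474b, 72b5ef8, a998c68, ad2a00e, d5bf454, d5fc995, d86a33f}.
That is 10 commits.

10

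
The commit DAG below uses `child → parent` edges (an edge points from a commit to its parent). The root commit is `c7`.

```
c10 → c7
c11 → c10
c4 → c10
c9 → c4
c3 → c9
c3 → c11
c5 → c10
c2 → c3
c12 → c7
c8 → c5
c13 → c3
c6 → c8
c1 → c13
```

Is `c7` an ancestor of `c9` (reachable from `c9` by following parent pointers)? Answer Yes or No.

Yes

Ancestors of c9 (commits reachable by following parents): {c10, c4, c7, c9}.
c7 is in that set, so it is an ancestor of c9.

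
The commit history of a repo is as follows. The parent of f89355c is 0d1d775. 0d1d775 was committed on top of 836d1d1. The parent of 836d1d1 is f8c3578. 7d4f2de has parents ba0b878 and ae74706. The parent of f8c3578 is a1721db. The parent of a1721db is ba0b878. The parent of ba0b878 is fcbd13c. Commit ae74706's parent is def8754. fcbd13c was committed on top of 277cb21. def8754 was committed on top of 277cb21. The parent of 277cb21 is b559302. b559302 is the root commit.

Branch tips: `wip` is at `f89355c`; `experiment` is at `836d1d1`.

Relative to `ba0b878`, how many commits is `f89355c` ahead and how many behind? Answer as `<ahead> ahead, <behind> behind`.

5 ahead, 0 behind

Reachable from f89355c: {0d1d775, 277cb21, 836d1d1, a1721db, b559302, ba0b878, f89355c, f8c3578, fcbd13c}.
Reachable from ba0b878: {277cb21, b559302, ba0b878, fcbd13c}.
Only in f89355c's history (ahead): {0d1d775, 836d1d1, a1721db, f89355c, f8c3578} — 5.
Only in ba0b878's history (behind): {} — 0.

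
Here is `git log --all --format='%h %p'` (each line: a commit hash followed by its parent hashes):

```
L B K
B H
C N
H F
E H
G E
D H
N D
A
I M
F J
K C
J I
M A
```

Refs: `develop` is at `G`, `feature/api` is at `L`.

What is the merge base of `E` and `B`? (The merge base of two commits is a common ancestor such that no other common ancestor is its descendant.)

H

Ancestors of E: {A, E, F, H, I, J, M}.
Ancestors of B: {A, B, F, H, I, J, M}.
Common ancestors: {A, F, H, I, J, M}.
Among these, H is not an ancestor of any other common ancestor — it is the merge base.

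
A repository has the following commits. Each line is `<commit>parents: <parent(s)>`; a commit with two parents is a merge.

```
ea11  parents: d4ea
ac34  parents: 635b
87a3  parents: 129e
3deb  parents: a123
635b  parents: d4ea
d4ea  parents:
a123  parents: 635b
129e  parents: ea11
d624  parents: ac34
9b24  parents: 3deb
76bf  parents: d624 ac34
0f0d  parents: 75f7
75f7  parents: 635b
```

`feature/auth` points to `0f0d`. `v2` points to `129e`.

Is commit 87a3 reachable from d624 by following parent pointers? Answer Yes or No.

No

Ancestors of d624: {635b, ac34, d4ea, d624}.
87a3 is not in that set, so it is not an ancestor of d624.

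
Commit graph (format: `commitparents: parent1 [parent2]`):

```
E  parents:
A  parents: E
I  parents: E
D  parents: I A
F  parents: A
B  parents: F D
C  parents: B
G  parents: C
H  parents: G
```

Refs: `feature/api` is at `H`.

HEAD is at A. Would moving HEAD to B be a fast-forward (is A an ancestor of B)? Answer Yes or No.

A fast-forward from A to B is possible iff A is an ancestor of B.
Ancestors of B: {A, B, D, E, F, I}.
A is among them, so fast-forward is possible.

Yes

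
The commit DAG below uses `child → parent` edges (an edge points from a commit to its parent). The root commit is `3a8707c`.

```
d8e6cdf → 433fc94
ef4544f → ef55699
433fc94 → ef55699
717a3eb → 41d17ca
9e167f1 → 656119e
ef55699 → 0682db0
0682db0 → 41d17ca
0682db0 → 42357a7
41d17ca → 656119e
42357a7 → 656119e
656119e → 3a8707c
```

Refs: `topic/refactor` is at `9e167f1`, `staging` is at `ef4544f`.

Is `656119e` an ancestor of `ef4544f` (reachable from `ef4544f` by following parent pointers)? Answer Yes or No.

Yes

Ancestors of ef4544f (commits reachable by following parents): {0682db0, 3a8707c, 41d17ca, 42357a7, 656119e, ef4544f, ef55699}.
656119e is in that set, so it is an ancestor of ef4544f.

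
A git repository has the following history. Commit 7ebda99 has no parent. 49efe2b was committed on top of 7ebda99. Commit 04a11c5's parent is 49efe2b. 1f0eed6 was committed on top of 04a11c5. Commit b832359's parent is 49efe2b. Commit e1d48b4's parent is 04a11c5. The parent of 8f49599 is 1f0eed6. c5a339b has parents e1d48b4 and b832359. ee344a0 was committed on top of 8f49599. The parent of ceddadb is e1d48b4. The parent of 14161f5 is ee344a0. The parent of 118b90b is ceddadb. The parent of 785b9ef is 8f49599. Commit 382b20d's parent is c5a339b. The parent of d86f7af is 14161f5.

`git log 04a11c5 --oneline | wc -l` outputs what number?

3

Walking parent pointers from 04a11c5: reachable set = {04a11c5, 49efe2b, 7ebda99}.
That is 3 commits.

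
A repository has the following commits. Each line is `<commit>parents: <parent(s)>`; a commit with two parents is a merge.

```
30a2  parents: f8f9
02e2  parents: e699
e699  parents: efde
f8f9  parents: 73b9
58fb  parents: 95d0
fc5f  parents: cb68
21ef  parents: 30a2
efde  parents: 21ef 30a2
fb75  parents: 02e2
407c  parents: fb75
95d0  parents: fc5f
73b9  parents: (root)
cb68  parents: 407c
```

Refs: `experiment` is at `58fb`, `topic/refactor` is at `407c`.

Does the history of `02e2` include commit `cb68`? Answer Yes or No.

No

Ancestors of 02e2: {02e2, 21ef, 30a2, 73b9, e699, efde, f8f9}.
cb68 is not in that set, so it is not an ancestor of 02e2.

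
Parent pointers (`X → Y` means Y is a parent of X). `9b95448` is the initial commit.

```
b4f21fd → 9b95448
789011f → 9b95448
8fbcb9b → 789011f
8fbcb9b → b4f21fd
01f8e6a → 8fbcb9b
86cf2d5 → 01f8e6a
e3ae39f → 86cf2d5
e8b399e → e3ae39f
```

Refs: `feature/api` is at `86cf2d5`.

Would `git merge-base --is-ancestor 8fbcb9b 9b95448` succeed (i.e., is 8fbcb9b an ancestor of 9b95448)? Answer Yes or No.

Ancestors of 9b95448: {9b95448}.
8fbcb9b is not in that set, so it is not an ancestor of 9b95448.

No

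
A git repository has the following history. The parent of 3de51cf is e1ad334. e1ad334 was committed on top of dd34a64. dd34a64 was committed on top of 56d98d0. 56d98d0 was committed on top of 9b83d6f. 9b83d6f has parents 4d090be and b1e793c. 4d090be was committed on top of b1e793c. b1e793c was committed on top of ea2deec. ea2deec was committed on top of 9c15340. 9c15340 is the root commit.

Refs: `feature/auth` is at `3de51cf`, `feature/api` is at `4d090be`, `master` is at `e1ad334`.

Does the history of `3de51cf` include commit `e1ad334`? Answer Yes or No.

Ancestors of 3de51cf (commits reachable by following parents): {3de51cf, 4d090be, 56d98d0, 9b83d6f, 9c15340, b1e793c, dd34a64, e1ad334, ea2deec}.
e1ad334 is in that set, so it is an ancestor of 3de51cf.

Yes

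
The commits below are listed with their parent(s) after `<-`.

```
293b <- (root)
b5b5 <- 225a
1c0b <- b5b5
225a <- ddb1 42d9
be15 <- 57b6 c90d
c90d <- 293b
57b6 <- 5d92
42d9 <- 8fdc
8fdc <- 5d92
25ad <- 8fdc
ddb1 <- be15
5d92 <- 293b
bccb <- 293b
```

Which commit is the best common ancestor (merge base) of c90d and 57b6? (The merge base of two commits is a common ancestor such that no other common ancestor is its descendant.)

293b

Ancestors of c90d: {293b, c90d}.
Ancestors of 57b6: {293b, 57b6, 5d92}.
Common ancestors: {293b}.
The only common ancestor is 293b, so it is the merge base.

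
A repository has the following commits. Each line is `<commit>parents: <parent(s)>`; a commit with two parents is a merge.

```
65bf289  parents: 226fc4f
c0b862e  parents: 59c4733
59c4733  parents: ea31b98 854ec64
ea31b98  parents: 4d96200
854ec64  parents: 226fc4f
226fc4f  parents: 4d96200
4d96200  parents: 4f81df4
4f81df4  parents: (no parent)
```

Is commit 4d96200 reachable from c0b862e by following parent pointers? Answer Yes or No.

Ancestors of c0b862e (commits reachable by following parents): {226fc4f, 4d96200, 4f81df4, 59c4733, 854ec64, c0b862e, ea31b98}.
4d96200 is in that set, so it is an ancestor of c0b862e.

Yes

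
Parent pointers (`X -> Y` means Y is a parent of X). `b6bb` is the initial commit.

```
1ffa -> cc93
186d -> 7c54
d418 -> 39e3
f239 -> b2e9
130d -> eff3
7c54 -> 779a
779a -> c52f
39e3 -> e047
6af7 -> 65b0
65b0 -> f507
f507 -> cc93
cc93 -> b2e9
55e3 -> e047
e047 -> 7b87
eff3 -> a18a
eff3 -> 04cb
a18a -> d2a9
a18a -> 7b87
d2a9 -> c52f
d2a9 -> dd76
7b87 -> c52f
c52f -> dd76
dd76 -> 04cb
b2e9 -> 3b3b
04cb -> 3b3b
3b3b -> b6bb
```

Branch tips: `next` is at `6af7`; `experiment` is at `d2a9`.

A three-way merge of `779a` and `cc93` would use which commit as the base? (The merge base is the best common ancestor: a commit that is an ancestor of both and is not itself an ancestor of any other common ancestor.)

Ancestors of 779a: {04cb, 3b3b, 779a, b6bb, c52f, dd76}.
Ancestors of cc93: {3b3b, b2e9, b6bb, cc93}.
Common ancestors: {3b3b, b6bb}.
Among these, 3b3b is not an ancestor of any other common ancestor — it is the merge base.

3b3b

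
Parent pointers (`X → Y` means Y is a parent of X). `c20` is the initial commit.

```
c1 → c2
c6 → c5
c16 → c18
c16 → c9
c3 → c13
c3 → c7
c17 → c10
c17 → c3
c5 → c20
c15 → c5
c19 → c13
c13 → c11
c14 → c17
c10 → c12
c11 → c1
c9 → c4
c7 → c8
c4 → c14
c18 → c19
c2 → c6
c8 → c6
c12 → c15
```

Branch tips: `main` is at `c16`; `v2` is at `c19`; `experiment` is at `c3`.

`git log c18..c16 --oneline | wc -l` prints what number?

11

Reachable from c16: {c1, c10, c11, c12, c13, c14, c15, c16, c17, c18, c19, c2, c20, c3, c4, c5, c6, c7, c8, c9}.
Reachable from c18: {c1, c11, c13, c18, c19, c2, c20, c5, c6}.
In c16's history but not c18's: {c10, c12, c14, c15, c16, c17, c3, c4, c7, c8, c9} — 11 commits.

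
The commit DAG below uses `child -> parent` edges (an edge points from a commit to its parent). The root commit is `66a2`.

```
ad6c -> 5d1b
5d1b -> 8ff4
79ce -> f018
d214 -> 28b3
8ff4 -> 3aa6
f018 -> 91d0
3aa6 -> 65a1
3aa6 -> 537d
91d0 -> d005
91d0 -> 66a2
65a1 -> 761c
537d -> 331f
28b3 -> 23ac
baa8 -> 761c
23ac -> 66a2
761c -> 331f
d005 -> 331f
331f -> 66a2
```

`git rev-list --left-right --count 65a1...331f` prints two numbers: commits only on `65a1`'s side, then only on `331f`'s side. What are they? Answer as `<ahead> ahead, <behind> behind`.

2 ahead, 0 behind

Reachable from 65a1: {331f, 65a1, 66a2, 761c}.
Reachable from 331f: {331f, 66a2}.
Only in 65a1's history (ahead): {65a1, 761c} — 2.
Only in 331f's history (behind): {} — 0.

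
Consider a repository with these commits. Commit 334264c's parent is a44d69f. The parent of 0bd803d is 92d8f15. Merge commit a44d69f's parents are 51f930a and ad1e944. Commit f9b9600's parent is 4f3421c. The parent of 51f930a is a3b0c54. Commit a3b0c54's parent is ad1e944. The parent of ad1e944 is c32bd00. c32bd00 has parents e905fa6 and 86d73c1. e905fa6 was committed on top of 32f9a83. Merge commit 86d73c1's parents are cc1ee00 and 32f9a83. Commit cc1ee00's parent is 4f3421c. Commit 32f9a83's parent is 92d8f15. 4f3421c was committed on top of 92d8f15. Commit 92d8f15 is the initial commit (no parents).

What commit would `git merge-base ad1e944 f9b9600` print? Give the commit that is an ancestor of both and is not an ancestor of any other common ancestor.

Ancestors of ad1e944: {32f9a83, 4f3421c, 86d73c1, 92d8f15, ad1e944, c32bd00, cc1ee00, e905fa6}.
Ancestors of f9b9600: {4f3421c, 92d8f15, f9b9600}.
Common ancestors: {4f3421c, 92d8f15}.
Among these, 4f3421c is not an ancestor of any other common ancestor — it is the merge base.

4f3421c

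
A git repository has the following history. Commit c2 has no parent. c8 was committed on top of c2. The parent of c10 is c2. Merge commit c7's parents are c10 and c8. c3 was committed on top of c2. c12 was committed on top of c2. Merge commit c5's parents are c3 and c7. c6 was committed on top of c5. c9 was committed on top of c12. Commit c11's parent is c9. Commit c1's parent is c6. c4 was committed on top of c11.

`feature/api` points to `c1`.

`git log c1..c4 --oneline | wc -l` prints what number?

Reachable from c4: {c11, c12, c2, c4, c9}.
Reachable from c1: {c1, c10, c2, c3, c5, c6, c7, c8}.
In c4's history but not c1's: {c11, c12, c4, c9} — 4 commits.

4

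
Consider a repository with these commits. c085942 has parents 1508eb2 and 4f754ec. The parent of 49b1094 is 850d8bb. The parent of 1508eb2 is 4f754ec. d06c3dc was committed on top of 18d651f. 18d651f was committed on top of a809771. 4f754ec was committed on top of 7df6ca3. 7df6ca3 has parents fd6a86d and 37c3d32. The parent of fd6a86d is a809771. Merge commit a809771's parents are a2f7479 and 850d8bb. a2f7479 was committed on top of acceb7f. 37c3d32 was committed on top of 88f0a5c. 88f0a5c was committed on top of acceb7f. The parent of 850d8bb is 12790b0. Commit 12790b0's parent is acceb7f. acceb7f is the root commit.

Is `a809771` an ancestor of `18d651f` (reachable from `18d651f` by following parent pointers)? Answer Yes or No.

Ancestors of 18d651f (commits reachable by following parents): {12790b0, 18d651f, 850d8bb, a2f7479, a809771, acceb7f}.
a809771 is in that set, so it is an ancestor of 18d651f.

Yes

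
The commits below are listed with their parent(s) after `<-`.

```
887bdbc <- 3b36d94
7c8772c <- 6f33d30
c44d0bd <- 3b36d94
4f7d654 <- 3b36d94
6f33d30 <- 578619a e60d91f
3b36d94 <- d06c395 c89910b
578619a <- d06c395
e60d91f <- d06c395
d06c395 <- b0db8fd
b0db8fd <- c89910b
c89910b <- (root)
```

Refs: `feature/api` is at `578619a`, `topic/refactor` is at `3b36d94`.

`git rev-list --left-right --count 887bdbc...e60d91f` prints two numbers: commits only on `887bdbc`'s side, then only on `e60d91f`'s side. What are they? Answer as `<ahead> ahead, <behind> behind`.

2 ahead, 1 behind

Reachable from 887bdbc: {3b36d94, 887bdbc, b0db8fd, c89910b, d06c395}.
Reachable from e60d91f: {b0db8fd, c89910b, d06c395, e60d91f}.
Only in 887bdbc's history (ahead): {3b36d94, 887bdbc} — 2.
Only in e60d91f's history (behind): {e60d91f} — 1.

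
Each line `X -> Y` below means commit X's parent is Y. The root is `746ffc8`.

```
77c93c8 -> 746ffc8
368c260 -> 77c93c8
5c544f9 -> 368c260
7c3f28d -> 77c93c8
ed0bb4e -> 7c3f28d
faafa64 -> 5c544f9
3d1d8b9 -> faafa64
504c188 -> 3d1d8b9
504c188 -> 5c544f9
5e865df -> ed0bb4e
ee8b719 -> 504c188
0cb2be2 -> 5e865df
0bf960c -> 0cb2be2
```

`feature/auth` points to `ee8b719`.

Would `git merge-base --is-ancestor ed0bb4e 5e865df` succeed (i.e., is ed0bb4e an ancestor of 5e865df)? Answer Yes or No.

Yes

Ancestors of 5e865df (commits reachable by following parents): {5e865df, 746ffc8, 77c93c8, 7c3f28d, ed0bb4e}.
ed0bb4e is in that set, so it is an ancestor of 5e865df.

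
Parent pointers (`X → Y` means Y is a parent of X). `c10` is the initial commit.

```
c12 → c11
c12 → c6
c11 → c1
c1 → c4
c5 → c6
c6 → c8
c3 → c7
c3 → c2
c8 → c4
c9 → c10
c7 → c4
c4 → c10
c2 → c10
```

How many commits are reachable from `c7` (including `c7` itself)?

Walking parent pointers from c7: reachable set = {c10, c4, c7}.
That is 3 commits.

3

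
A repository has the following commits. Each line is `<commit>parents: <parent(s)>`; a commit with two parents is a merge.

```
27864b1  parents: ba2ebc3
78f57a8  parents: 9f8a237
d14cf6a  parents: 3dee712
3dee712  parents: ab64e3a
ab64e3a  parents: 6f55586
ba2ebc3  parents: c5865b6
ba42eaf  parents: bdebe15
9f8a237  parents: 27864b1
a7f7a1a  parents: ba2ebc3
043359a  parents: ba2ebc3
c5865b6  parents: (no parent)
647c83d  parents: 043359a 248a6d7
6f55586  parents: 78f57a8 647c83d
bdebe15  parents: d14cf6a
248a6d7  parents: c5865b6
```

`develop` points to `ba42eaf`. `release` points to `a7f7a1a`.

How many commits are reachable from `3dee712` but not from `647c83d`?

6

Reachable from 3dee712: {043359a, 248a6d7, 27864b1, 3dee712, 647c83d, 6f55586, 78f57a8, 9f8a237, ab64e3a, ba2ebc3, c5865b6}.
Reachable from 647c83d: {043359a, 248a6d7, 647c83d, ba2ebc3, c5865b6}.
In 3dee712's history but not 647c83d's: {27864b1, 3dee712, 6f55586, 78f57a8, 9f8a237, ab64e3a} — 6 commits.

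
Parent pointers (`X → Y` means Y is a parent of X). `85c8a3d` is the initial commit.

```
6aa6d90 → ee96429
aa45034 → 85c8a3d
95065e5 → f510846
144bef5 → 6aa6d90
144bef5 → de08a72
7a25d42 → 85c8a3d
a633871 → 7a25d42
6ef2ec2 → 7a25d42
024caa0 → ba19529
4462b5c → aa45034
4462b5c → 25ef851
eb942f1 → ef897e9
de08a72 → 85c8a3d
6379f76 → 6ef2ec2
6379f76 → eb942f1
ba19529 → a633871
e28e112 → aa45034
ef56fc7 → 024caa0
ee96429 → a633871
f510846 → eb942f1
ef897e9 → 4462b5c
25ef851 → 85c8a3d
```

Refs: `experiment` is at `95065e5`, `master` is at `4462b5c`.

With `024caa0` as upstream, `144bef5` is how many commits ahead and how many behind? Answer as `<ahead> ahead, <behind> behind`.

Reachable from 144bef5: {144bef5, 6aa6d90, 7a25d42, 85c8a3d, a633871, de08a72, ee96429}.
Reachable from 024caa0: {024caa0, 7a25d42, 85c8a3d, a633871, ba19529}.
Only in 144bef5's history (ahead): {144bef5, 6aa6d90, de08a72, ee96429} — 4.
Only in 024caa0's history (behind): {024caa0, ba19529} — 2.

4 ahead, 2 behind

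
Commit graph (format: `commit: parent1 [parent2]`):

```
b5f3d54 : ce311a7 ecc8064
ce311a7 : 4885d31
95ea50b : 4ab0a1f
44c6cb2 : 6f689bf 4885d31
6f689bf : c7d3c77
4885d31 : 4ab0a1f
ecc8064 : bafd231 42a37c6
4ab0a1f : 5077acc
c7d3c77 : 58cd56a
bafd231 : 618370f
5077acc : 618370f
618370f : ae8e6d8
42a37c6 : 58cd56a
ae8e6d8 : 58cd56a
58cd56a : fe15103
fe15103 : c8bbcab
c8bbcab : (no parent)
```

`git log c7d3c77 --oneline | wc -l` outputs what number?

Walking parent pointers from c7d3c77: reachable set = {58cd56a, c7d3c77, c8bbcab, fe15103}.
That is 4 commits.

4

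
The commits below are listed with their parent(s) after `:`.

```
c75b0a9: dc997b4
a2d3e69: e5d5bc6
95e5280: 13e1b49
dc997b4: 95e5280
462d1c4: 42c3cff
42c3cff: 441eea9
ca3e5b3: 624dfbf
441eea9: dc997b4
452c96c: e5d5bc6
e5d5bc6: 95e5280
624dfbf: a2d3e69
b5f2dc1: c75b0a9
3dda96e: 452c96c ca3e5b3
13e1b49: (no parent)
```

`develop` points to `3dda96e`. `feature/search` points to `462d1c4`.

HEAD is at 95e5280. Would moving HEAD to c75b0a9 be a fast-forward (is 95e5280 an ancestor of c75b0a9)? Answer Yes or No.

A fast-forward from 95e5280 to c75b0a9 is possible iff 95e5280 is an ancestor of c75b0a9.
Ancestors of c75b0a9: {13e1b49, 95e5280, c75b0a9, dc997b4}.
95e5280 is among them, so fast-forward is possible.

Yes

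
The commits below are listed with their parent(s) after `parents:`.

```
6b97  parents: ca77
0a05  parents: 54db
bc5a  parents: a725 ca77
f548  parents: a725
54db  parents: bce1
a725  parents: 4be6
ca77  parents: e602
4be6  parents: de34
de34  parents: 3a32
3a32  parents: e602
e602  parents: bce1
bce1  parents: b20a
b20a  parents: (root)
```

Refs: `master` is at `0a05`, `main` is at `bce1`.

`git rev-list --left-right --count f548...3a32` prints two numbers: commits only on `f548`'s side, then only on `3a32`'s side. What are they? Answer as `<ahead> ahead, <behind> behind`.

4 ahead, 0 behind

Reachable from f548: {3a32, 4be6, a725, b20a, bce1, de34, e602, f548}.
Reachable from 3a32: {3a32, b20a, bce1, e602}.
Only in f548's history (ahead): {4be6, a725, de34, f548} — 4.
Only in 3a32's history (behind): {} — 0.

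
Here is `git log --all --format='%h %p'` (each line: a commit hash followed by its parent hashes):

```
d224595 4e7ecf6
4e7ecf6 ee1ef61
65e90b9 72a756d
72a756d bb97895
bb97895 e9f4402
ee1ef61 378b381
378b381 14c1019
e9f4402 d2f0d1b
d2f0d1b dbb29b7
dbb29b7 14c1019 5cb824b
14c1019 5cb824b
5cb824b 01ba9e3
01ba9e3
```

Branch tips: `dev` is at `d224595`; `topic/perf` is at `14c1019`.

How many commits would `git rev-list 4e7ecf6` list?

Walking parent pointers from 4e7ecf6: reachable set = {01ba9e3, 14c1019, 378b381, 4e7ecf6, 5cb824b, ee1ef61}.
That is 6 commits.

6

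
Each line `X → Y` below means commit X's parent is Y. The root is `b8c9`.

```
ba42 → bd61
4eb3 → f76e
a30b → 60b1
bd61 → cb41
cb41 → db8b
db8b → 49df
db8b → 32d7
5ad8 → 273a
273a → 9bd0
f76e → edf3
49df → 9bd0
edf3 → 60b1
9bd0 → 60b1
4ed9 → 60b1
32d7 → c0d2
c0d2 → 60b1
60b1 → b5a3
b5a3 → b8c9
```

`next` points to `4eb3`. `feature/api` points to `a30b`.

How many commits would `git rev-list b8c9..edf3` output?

Reachable from edf3: {60b1, b5a3, b8c9, edf3}.
Reachable from b8c9: {b8c9}.
In edf3's history but not b8c9's: {60b1, b5a3, edf3} — 3 commits.

3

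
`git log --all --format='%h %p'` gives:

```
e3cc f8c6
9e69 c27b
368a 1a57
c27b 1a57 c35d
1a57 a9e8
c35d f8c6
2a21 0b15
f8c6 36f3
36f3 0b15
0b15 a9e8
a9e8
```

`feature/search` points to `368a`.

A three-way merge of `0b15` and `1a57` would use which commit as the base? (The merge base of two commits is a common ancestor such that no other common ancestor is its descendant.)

Ancestors of 0b15: {0b15, a9e8}.
Ancestors of 1a57: {1a57, a9e8}.
Common ancestors: {a9e8}.
The only common ancestor is a9e8, so it is the merge base.

a9e8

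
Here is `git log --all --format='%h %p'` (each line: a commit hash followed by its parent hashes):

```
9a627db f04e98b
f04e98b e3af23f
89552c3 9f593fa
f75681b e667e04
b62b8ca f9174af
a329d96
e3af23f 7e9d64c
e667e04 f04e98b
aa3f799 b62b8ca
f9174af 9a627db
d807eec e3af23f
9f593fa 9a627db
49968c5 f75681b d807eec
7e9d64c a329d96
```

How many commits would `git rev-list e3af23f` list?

Walking parent pointers from e3af23f: reachable set = {7e9d64c, a329d96, e3af23f}.
That is 3 commits.

3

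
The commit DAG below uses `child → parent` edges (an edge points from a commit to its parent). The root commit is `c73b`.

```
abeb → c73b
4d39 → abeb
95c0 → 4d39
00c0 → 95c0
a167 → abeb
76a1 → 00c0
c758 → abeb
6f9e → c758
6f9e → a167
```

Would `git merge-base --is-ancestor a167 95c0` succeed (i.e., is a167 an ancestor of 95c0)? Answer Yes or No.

No

Ancestors of 95c0: {4d39, 95c0, abeb, c73b}.
a167 is not in that set, so it is not an ancestor of 95c0.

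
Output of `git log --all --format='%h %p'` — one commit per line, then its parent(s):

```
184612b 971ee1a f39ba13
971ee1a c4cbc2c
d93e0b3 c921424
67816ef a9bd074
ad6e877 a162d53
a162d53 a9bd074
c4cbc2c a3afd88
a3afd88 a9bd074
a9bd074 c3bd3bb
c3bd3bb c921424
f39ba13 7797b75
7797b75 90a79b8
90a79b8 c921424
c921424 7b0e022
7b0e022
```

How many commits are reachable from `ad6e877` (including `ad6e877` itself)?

6

Walking parent pointers from ad6e877: reachable set = {7b0e022, a162d53, a9bd074, ad6e877, c3bd3bb, c921424}.
That is 6 commits.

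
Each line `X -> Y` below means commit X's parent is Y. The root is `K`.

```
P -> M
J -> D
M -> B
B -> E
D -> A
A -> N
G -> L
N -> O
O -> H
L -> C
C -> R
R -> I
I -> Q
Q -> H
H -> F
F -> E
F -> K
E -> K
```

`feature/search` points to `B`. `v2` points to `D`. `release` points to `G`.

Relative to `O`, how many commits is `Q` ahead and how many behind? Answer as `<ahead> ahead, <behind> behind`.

1 ahead, 1 behind

Reachable from Q: {E, F, H, K, Q}.
Reachable from O: {E, F, H, K, O}.
Only in Q's history (ahead): {Q} — 1.
Only in O's history (behind): {O} — 1.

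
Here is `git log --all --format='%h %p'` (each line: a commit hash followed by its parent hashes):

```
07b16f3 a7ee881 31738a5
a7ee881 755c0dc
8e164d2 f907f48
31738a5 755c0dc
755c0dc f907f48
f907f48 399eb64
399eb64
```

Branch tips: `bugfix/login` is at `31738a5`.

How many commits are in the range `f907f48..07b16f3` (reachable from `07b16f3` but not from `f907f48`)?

4

Reachable from 07b16f3: {07b16f3, 31738a5, 399eb64, 755c0dc, a7ee881, f907f48}.
Reachable from f907f48: {399eb64, f907f48}.
In 07b16f3's history but not f907f48's: {07b16f3, 31738a5, 755c0dc, a7ee881} — 4 commits.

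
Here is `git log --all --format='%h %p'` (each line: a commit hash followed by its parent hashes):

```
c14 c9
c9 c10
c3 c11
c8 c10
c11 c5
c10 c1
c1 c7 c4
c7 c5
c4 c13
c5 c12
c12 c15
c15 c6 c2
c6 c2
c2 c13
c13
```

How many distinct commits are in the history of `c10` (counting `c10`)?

Walking parent pointers from c10: reachable set = {c1, c10, c12, c13, c15, c2, c4, c5, c6, c7}.
That is 10 commits.

10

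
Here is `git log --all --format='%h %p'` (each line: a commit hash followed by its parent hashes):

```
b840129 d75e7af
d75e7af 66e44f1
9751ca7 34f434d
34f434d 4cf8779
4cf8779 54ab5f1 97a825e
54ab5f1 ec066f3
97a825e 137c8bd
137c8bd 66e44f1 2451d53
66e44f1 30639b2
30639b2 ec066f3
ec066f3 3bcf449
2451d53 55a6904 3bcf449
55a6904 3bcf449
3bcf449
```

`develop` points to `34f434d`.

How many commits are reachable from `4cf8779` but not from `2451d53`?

7

Reachable from 4cf8779: {137c8bd, 2451d53, 30639b2, 3bcf449, 4cf8779, 54ab5f1, 55a6904, 66e44f1, 97a825e, ec066f3}.
Reachable from 2451d53: {2451d53, 3bcf449, 55a6904}.
In 4cf8779's history but not 2451d53's: {137c8bd, 30639b2, 4cf8779, 54ab5f1, 66e44f1, 97a825e, ec066f3} — 7 commits.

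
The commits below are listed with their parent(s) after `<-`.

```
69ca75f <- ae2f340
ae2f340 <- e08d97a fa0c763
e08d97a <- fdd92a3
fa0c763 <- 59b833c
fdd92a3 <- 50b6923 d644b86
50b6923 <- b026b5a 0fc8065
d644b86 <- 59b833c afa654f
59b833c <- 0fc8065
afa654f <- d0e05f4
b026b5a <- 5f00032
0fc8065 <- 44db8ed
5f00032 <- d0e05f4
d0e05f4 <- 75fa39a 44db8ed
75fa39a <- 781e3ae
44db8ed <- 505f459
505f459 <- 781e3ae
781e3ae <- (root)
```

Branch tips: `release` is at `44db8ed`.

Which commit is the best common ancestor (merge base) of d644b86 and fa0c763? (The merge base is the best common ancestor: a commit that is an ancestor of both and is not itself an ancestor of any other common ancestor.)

Ancestors of d644b86: {0fc8065, 44db8ed, 505f459, 59b833c, 75fa39a, 781e3ae, afa654f, d0e05f4, d644b86}.
Ancestors of fa0c763: {0fc8065, 44db8ed, 505f459, 59b833c, 781e3ae, fa0c763}.
Common ancestors: {0fc8065, 44db8ed, 505f459, 59b833c, 781e3ae}.
Among these, 59b833c is not an ancestor of any other common ancestor — it is the merge base.

59b833c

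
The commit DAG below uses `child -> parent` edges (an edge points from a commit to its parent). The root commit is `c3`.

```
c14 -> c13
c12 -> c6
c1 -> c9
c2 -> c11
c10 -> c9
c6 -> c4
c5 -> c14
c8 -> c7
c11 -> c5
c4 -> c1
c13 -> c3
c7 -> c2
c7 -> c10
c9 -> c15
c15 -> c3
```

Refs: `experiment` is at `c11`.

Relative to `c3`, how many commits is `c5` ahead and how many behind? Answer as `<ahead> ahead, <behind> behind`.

3 ahead, 0 behind

Reachable from c5: {c13, c14, c3, c5}.
Reachable from c3: {c3}.
Only in c5's history (ahead): {c13, c14, c5} — 3.
Only in c3's history (behind): {} — 0.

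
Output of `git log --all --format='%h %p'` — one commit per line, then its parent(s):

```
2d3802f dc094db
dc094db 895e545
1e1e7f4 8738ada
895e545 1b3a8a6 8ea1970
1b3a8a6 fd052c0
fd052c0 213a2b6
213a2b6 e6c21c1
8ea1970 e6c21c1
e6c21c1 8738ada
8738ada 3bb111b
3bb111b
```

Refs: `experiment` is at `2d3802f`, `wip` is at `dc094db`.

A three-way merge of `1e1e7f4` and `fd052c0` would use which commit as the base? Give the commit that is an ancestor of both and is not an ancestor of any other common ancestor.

Ancestors of 1e1e7f4: {1e1e7f4, 3bb111b, 8738ada}.
Ancestors of fd052c0: {213a2b6, 3bb111b, 8738ada, e6c21c1, fd052c0}.
Common ancestors: {3bb111b, 8738ada}.
Among these, 8738ada is not an ancestor of any other common ancestor — it is the merge base.

8738ada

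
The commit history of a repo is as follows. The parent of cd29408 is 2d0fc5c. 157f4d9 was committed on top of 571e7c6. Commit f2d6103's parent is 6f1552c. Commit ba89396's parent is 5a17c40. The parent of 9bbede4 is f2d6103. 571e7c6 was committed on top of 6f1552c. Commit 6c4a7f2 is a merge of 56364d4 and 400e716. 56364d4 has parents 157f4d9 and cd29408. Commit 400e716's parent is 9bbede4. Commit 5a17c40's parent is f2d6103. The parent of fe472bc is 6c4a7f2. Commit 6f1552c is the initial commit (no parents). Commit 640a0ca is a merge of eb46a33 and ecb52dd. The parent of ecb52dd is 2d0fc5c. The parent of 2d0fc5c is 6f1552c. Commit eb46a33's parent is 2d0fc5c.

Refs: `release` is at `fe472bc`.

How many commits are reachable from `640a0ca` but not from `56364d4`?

3

Reachable from 640a0ca: {2d0fc5c, 640a0ca, 6f1552c, eb46a33, ecb52dd}.
Reachable from 56364d4: {157f4d9, 2d0fc5c, 56364d4, 571e7c6, 6f1552c, cd29408}.
In 640a0ca's history but not 56364d4's: {640a0ca, eb46a33, ecb52dd} — 3 commits.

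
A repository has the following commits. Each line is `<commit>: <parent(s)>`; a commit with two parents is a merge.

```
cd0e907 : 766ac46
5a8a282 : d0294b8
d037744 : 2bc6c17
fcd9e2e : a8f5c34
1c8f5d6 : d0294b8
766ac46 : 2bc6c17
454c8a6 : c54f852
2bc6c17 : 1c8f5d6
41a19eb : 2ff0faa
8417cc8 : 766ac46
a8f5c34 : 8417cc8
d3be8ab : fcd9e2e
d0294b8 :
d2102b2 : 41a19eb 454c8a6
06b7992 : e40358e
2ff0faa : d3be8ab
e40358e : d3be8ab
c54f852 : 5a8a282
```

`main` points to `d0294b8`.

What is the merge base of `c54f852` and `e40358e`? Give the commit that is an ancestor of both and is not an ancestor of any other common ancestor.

Ancestors of c54f852: {5a8a282, c54f852, d0294b8}.
Ancestors of e40358e: {1c8f5d6, 2bc6c17, 766ac46, 8417cc8, a8f5c34, d0294b8, d3be8ab, e40358e, fcd9e2e}.
Common ancestors: {d0294b8}.
The only common ancestor is d0294b8, so it is the merge base.

d0294b8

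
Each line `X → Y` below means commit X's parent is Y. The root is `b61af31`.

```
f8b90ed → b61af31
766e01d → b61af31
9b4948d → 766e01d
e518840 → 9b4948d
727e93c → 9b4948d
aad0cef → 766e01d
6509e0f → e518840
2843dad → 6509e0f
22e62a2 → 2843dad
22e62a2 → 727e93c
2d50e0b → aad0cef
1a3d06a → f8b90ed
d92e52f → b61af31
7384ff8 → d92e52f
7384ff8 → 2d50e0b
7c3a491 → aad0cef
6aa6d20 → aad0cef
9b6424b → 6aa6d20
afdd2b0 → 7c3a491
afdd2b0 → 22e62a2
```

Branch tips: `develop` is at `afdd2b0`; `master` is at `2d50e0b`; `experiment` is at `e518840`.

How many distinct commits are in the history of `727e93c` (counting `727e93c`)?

Walking parent pointers from 727e93c: reachable set = {727e93c, 766e01d, 9b4948d, b61af31}.
That is 4 commits.

4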